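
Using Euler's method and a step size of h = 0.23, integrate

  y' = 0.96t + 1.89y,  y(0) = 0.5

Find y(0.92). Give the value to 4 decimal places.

Euler: y_{n+1} = y_n + h·f(t_n, y_n).
t=0.000000, y=0.500000: f=0.945000 → y ← 0.500000 + 0.23·0.945000 = 0.717350
t=0.230000, y=0.717350: f=1.576591 → y ← 0.717350 + 0.23·1.576591 = 1.079966
t=0.460000, y=1.079966: f=2.482736 → y ← 1.079966 + 0.23·2.482736 = 1.650995
t=0.690000, y=1.650995: f=3.782781 → y ← 1.650995 + 0.23·3.782781 = 2.521035
y(0.92) ≈ 2.5210

2.5210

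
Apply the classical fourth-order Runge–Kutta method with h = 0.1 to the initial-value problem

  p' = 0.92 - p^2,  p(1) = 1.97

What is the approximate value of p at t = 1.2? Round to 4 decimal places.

RK4: k1 = f(t_n, p_n); k2 = f(t_n + h/2, p_n + (h/2)·k1); k3 = f(t_n + h/2, p_n + (h/2)·k2); k4 = f(t_n + h, p_n + h·k3); p_{n+1} = p_n + (h/6)·(k1 + 2k2 + 2k3 + k4).
t=1.000000, p=1.970000:
  k1 = f(1.000000, 1.970000) = -2.960900
  k2 = f(1.050000, 1.821955) = -2.399520
  k3 = f(1.050000, 1.850024) = -2.502589
  k4 = f(1.100000, 1.719741) = -2.037510
  p ← 1.970000 + (0.1/6)·(k1 + 2k2 + 2k3 + k4) = 1.723290
t=1.100000, p=1.723290:
  k1 = f(1.100000, 1.723290) = -2.049727
  k2 = f(1.150000, 1.620803) = -1.707003
  k3 = f(1.150000, 1.637939) = -1.762845
  k4 = f(1.200000, 1.547005) = -1.473224
  p ← 1.723290 + (0.1/6)·(k1 + 2k2 + 2k3 + k4) = 1.548912
p(1.2) ≈ 1.5489

1.5489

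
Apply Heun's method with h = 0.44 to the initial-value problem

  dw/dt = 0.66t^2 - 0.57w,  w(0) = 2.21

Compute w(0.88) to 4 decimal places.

Heun: k1 = f(t_n, w_n); k2 = f(t_n + h, w_n + h·k1); w_{n+1} = w_n + (h/2)·(k1 + k2).
t=0.000000, w=2.210000:
  k1 = f(0.000000, 2.210000) = -1.259700
  k2 = f(0.440000, 1.655732) = -0.815991
  w ← 2.210000 + (0.44/2)·(-1.259700 + (-0.815991)) = 1.753348
t=0.440000, w=1.753348:
  k1 = f(0.440000, 1.753348) = -0.871632
  k2 = f(0.880000, 1.369830) = -0.269699
  w ← 1.753348 + (0.44/2)·(-0.871632 + (-0.269699)) = 1.502255
w(0.88) ≈ 1.5023

1.5023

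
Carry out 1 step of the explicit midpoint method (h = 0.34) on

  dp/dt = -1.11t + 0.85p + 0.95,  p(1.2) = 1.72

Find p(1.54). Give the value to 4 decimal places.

Midpoint: k1 = f(t_n, p_n); k2 = f(t_n + h/2, p_n + (h/2)·k1); p_{n+1} = p_n + h·k2.
t=1.200000, p=1.720000:
  k1 = f(1.200000, 1.720000) = 1.080000
  k2 = f(1.370000, 1.903600) = 1.047360
  p ← 1.720000 + 0.34·1.047360 = 2.076102
p(1.54) ≈ 2.0761

2.0761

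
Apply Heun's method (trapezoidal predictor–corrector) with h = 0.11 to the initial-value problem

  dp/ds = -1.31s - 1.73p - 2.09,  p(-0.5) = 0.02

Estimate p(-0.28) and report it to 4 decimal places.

-0.2762

Heun: k1 = f(s_n, p_n); k2 = f(s_n + h, p_n + h·k1); p_{n+1} = p_n + (h/2)·(k1 + k2).
s=-0.500000, p=0.020000:
  k1 = f(-0.500000, 0.020000) = -1.469600
  k2 = f(-0.390000, -0.141656) = -1.334035
  p ← 0.020000 + (0.11/2)·(-1.469600 + (-1.334035)) = -0.134200
s=-0.390000, p=-0.134200:
  k1 = f(-0.390000, -0.134200) = -1.346934
  k2 = f(-0.280000, -0.282363) = -1.234713
  p ← -0.134200 + (0.11/2)·(-1.346934 + (-1.234713)) = -0.276190
p(-0.28) ≈ -0.2762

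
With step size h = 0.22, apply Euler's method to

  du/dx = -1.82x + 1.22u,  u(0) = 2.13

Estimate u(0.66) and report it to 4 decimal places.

4.0587

Euler: u_{n+1} = u_n + h·f(x_n, u_n).
x=0.000000, u=2.130000: f=2.598600 → u ← 2.130000 + 0.22·2.598600 = 2.701692
x=0.220000, u=2.701692: f=2.895664 → u ← 2.701692 + 0.22·2.895664 = 3.338738
x=0.440000, u=3.338738: f=3.272461 → u ← 3.338738 + 0.22·3.272461 = 4.058679
u(0.66) ≈ 4.0587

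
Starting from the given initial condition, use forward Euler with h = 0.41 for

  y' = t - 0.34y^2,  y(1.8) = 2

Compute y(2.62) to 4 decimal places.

Euler: y_{n+1} = y_n + h·f(t_n, y_n).
t=1.800000, y=2.000000: f=0.440000 → y ← 2.000000 + 0.41·0.440000 = 2.180400
t=2.210000, y=2.180400: f=0.593591 → y ← 2.180400 + 0.41·0.593591 = 2.423772
y(2.62) ≈ 2.4238

2.4238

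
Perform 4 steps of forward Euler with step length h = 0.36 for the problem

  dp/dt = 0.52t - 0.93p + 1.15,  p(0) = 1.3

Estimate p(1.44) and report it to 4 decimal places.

1.5706

Euler: p_{n+1} = p_n + h·f(t_n, p_n).
t=0.000000, p=1.300000: f=-0.059000 → p ← 1.300000 + 0.36·(-0.059000) = 1.278760
t=0.360000, p=1.278760: f=0.147953 → p ← 1.278760 + 0.36·0.147953 = 1.332023
t=0.720000, p=1.332023: f=0.285618 → p ← 1.332023 + 0.36·0.285618 = 1.434846
t=1.080000, p=1.434846: f=0.377193 → p ← 1.434846 + 0.36·0.377193 = 1.570635
p(1.44) ≈ 1.5706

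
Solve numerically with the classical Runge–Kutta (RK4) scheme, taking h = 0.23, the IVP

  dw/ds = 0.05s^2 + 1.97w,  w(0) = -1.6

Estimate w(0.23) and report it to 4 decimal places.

-2.5166

RK4: k1 = f(s_n, w_n); k2 = f(s_n + h/2, w_n + (h/2)·k1); k3 = f(s_n + h/2, w_n + (h/2)·k2); k4 = f(s_n + h, w_n + h·k3); w_{n+1} = w_n + (h/6)·(k1 + 2k2 + 2k3 + k4).
s=0.000000, w=-1.600000:
  k1 = f(0.000000, -1.600000) = -3.152000
  k2 = f(0.115000, -1.962480) = -3.865424
  k3 = f(0.115000, -2.044524) = -4.027051
  k4 = f(0.230000, -2.526222) = -4.974012
  w ← -1.600000 + (0.23/6)·(k1 + 2k2 + 2k3 + k4) = -2.516587
w(0.23) ≈ -2.5166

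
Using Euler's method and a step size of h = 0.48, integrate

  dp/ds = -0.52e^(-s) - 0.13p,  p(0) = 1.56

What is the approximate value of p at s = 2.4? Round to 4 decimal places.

Euler: p_{n+1} = p_n + h·f(s_n, p_n).
s=0.000000, p=1.560000: f=-0.722800 → p ← 1.560000 + 0.48·(-0.722800) = 1.213056
s=0.480000, p=1.213056: f=-0.479465 → p ← 1.213056 + 0.48·(-0.479465) = 0.982913
s=0.960000, p=0.982913: f=-0.326883 → p ← 0.982913 + 0.48·(-0.326883) = 0.826009
s=1.440000, p=0.826009: f=-0.230584 → p ← 0.826009 + 0.48·(-0.230584) = 0.715329
s=1.920000, p=0.715329: f=-0.169228 → p ← 0.715329 + 0.48·(-0.169228) = 0.634099
p(2.4) ≈ 0.6341

0.6341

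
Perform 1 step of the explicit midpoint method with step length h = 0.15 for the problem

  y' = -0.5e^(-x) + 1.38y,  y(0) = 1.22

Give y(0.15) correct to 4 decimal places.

1.4213

Midpoint: k1 = f(x_n, y_n); k2 = f(x_n + h/2, y_n + (h/2)·k1); y_{n+1} = y_n + h·k2.
x=0.000000, y=1.220000:
  k1 = f(0.000000, 1.220000) = 1.183600
  k2 = f(0.075000, 1.308770) = 1.342231
  y ← 1.220000 + 0.15·1.342231 = 1.421335
y(0.15) ≈ 1.4213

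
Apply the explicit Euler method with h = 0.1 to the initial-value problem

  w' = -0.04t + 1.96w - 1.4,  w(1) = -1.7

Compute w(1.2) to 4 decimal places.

-2.7483

Euler: w_{n+1} = w_n + h·f(t_n, w_n).
t=1.000000, w=-1.700000: f=-4.772000 → w ← -1.700000 + 0.1·(-4.772000) = -2.177200
t=1.100000, w=-2.177200: f=-5.711312 → w ← -2.177200 + 0.1·(-5.711312) = -2.748331
w(1.2) ≈ -2.7483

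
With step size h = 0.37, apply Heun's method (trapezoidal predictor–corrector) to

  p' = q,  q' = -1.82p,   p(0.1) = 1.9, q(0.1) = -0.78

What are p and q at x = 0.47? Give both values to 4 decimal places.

1.3747, -1.9623

Heun on (p,q): k1 = f(x_n, state_n); k2 = f(x_n + h, state_n + h·k1); state_{n+1} = state_n + (h/2)·(k1 + k2).
0.100000: (1.900000, -0.780000)
  k1 = (-0.780000, -3.458000)
  predictor → (1.611400, -2.059460)
  k2 = (-2.059460, -2.932748)
  → (1.374700, -1.962288)
(p(0.47), q(0.47)) ≈ (1.3747, -1.9623)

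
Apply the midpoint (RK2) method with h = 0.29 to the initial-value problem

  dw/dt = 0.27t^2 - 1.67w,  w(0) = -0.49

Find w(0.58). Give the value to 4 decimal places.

-0.1821

Midpoint: k1 = f(t_n, w_n); k2 = f(t_n + h/2, w_n + (h/2)·k1); w_{n+1} = w_n + h·k2.
t=0.000000, w=-0.490000:
  k1 = f(0.000000, -0.490000) = 0.818300
  k2 = f(0.145000, -0.371347) = 0.625825
  w ← -0.490000 + 0.29·0.625825 = -0.308511
t=0.290000, w=-0.308511:
  k1 = f(0.290000, -0.308511) = 0.537920
  k2 = f(0.435000, -0.230512) = 0.436046
  w ← -0.308511 + 0.29·0.436046 = -0.182057
w(0.58) ≈ -0.1821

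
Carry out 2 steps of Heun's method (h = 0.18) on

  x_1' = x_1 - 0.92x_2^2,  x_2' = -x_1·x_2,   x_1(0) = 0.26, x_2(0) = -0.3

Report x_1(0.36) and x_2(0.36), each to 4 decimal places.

0.3394, -0.2697

Heun on (x_1,x_2): k1 = f(t_n, state_n); k2 = f(t_n + h, state_n + h·k1); state_{n+1} = state_n + (h/2)·(k1 + k2).
0.000000: (0.260000, -0.300000)
  k1 = (0.177200, 0.078000)
  predictor → (0.291896, -0.285960)
  k2 = (0.216665, 0.083471)
  → (0.295448, -0.285468)
0.180000: (0.295448, -0.285468)
  k1 = (0.220475, 0.084341)
  predictor → (0.335133, -0.270286)
  k2 = (0.267923, 0.090582)
  → (0.339404, -0.269725)
(x_1(0.36), x_2(0.36)) ≈ (0.3394, -0.2697)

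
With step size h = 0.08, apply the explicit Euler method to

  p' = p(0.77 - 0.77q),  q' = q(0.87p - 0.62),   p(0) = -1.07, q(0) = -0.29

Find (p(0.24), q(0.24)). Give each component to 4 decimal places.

Euler on (p,q): p_{n+1} = p_n + h·p', q_{n+1} = q_n + h·q'.
0.000000: (-1.070000, -0.290000); f=(-1.062831, 0.449761) → (-1.155026, -0.254019)
0.080000: (-1.155026, -0.254019); f=(-1.115287, 0.412749) → (-1.244249, -0.220999)
0.160000: (-1.244249, -0.220999); f=(-1.169805, 0.376251) → (-1.337834, -0.190899)
(p(0.24), q(0.24)) ≈ (-1.3378, -0.1909)

-1.3378, -0.1909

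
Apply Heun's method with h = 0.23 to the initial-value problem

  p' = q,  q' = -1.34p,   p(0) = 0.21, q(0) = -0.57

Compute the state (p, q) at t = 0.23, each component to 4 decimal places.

0.0715, -0.6145

Heun on (p,q): k1 = f(t_n, state_n); k2 = f(t_n + h, state_n + h·k1); state_{n+1} = state_n + (h/2)·(k1 + k2).
0.000000: (0.210000, -0.570000)
  k1 = (-0.570000, -0.281400)
  predictor → (0.078900, -0.634722)
  k2 = (-0.634722, -0.105726)
  → (0.071457, -0.614519)
(p(0.23), q(0.23)) ≈ (0.0715, -0.6145)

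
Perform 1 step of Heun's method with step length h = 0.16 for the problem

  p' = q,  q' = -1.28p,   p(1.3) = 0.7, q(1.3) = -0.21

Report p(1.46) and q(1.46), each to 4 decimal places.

0.6549, -0.3499

Heun on (p,q): k1 = f(x_n, state_n); k2 = f(x_n + h, state_n + h·k1); state_{n+1} = state_n + (h/2)·(k1 + k2).
1.300000: (0.700000, -0.210000)
  k1 = (-0.210000, -0.896000)
  predictor → (0.666400, -0.353360)
  k2 = (-0.353360, -0.852992)
  → (0.654931, -0.349919)
(p(1.46), q(1.46)) ≈ (0.6549, -0.3499)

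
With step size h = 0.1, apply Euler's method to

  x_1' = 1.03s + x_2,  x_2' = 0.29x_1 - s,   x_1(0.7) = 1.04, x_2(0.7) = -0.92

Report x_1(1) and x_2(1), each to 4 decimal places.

0.9982, -1.0711

Euler on (x_1,x_2): x_1_{n+1} = x_1_n + h·x_1', x_2_{n+1} = x_2_n + h·x_2'.
0.700000: (1.040000, -0.920000); f=(-0.199000, -0.398400) → (1.020100, -0.959840)
0.800000: (1.020100, -0.959840); f=(-0.135840, -0.504171) → (1.006516, -1.010257)
0.900000: (1.006516, -1.010257); f=(-0.083257, -0.608110) → (0.998190, -1.071068)
(x_1(1), x_2(1)) ≈ (0.9982, -1.0711)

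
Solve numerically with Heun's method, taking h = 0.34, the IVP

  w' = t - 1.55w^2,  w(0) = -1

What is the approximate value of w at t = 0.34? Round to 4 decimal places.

Heun: k1 = f(t_n, w_n); k2 = f(t_n + h, w_n + h·k1); w_{n+1} = w_n + (h/2)·(k1 + k2).
t=0.000000, w=-1.000000:
  k1 = f(0.000000, -1.000000) = -1.550000
  k2 = f(0.340000, -1.527000) = -3.274180
  w ← -1.000000 + (0.34/2)·(-1.550000 + (-3.274180)) = -1.820111
w(0.34) ≈ -1.8201

-1.8201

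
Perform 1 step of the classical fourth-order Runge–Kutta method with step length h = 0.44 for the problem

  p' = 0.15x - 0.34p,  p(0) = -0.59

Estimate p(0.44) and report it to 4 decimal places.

-0.4942

RK4: k1 = f(x_n, p_n); k2 = f(x_n + h/2, p_n + (h/2)·k1); k3 = f(x_n + h/2, p_n + (h/2)·k2); k4 = f(x_n + h, p_n + h·k3); p_{n+1} = p_n + (h/6)·(k1 + 2k2 + 2k3 + k4).
x=0.000000, p=-0.590000:
  k1 = f(0.000000, -0.590000) = 0.200600
  k2 = f(0.220000, -0.545868) = 0.218595
  k3 = f(0.220000, -0.541909) = 0.217249
  k4 = f(0.440000, -0.494410) = 0.234100
  p ← -0.590000 + (0.44/6)·(k1 + 2k2 + 2k3 + k4) = -0.494198
p(0.44) ≈ -0.4942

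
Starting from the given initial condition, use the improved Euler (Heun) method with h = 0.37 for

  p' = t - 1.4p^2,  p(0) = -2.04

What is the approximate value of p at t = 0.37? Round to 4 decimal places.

Heun: k1 = f(t_n, p_n); k2 = f(t_n + h, p_n + h·k1); p_{n+1} = p_n + (h/2)·(k1 + k2).
t=0.000000, p=-2.040000:
  k1 = f(0.000000, -2.040000) = -5.826240
  k2 = f(0.370000, -4.195709) = -24.275561
  p ← -2.040000 + (0.37/2)·(-5.826240 + (-24.275561)) = -7.608833
p(0.37) ≈ -7.6088

-7.6088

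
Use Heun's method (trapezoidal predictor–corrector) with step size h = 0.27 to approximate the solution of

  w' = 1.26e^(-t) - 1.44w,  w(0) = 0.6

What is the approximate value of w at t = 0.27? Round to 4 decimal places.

0.6459

Heun: k1 = f(t_n, w_n); k2 = f(t_n + h, w_n + h·k1); w_{n+1} = w_n + (h/2)·(k1 + k2).
t=0.000000, w=0.600000:
  k1 = f(0.000000, 0.600000) = 0.396000
  k2 = f(0.270000, 0.706920) = -0.056107
  w ← 0.600000 + (0.27/2)·(0.396000 + (-0.056107)) = 0.645886
w(0.27) ≈ 0.6459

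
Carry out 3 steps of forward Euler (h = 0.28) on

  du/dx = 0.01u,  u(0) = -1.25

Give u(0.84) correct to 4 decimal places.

-1.2605

Euler: u_{n+1} = u_n + h·f(x_n, u_n).
x=0.000000, u=-1.250000: f=-0.012500 → u ← -1.250000 + 0.28·(-0.012500) = -1.253500
x=0.280000, u=-1.253500: f=-0.012535 → u ← -1.253500 + 0.28·(-0.012535) = -1.257010
x=0.560000, u=-1.257010: f=-0.012570 → u ← -1.257010 + 0.28·(-0.012570) = -1.260529
u(0.84) ≈ -1.2605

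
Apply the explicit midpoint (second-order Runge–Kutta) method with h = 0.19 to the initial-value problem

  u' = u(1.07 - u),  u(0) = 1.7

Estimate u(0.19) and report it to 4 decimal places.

Midpoint: k1 = f(s_n, u_n); k2 = f(s_n + h/2, u_n + (h/2)·k1); u_{n+1} = u_n + h·k2.
s=0.000000, u=1.700000:
  k1 = f(0.000000, 1.700000) = -1.071000
  k2 = f(0.095000, 1.598255) = -0.844286
  u ← 1.700000 + 0.19·(-0.844286) = 1.539586
u(0.19) ≈ 1.5396

1.5396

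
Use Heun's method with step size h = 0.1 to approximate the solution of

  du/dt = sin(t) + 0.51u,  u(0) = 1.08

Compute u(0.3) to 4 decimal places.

1.3052

Heun: k1 = f(t_n, u_n); k2 = f(t_n + h, u_n + h·k1); u_{n+1} = u_n + (h/2)·(k1 + k2).
t=0.000000, u=1.080000:
  k1 = f(0.000000, 1.080000) = 0.550800
  k2 = f(0.100000, 1.135080) = 0.678724
  u ← 1.080000 + (0.1/2)·(0.550800 + 0.678724) = 1.141476
t=0.100000, u=1.141476:
  k1 = f(0.100000, 1.141476) = 0.681986
  k2 = f(0.200000, 1.209675) = 0.815603
  u ← 1.141476 + (0.1/2)·(0.681986 + 0.815603) = 1.216356
t=0.200000, u=1.216356:
  k1 = f(0.200000, 1.216356) = 0.819011
  k2 = f(0.300000, 1.298257) = 0.957631
  u ← 1.216356 + (0.1/2)·(0.819011 + 0.957631) = 1.305188
u(0.3) ≈ 1.3052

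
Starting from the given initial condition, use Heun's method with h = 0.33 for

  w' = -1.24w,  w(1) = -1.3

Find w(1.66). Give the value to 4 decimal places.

Heun: k1 = f(t_n, w_n); k2 = f(t_n + h, w_n + h·k1); w_{n+1} = w_n + (h/2)·(k1 + k2).
t=1.000000, w=-1.300000:
  k1 = f(1.000000, -1.300000) = 1.612000
  k2 = f(1.330000, -0.768040) = 0.952370
  w ← -1.300000 + (0.33/2)·(1.612000 + 0.952370) = -0.876879
t=1.330000, w=-0.876879:
  k1 = f(1.330000, -0.876879) = 1.087330
  k2 = f(1.660000, -0.518060) = 0.642395
  w ← -0.876879 + (0.33/2)·(1.087330 + 0.642395) = -0.591474
w(1.66) ≈ -0.5915

-0.5915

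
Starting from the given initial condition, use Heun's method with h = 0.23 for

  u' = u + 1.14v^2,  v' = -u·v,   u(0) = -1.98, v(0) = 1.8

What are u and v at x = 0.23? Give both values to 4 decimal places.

-1.0656, 2.6876

Heun on (u,v): k1 = f(x_n, state_n); k2 = f(x_n + h, state_n + h·k1); state_{n+1} = state_n + (h/2)·(k1 + k2).
0.000000: (-1.980000, 1.800000)
  k1 = (1.713600, 3.564000)
  predictor → (-1.585872, 2.619720)
  k2 = (6.237871, 4.154541)
  → (-1.065581, 2.687632)
(u(0.23), v(0.23)) ≈ (-1.0656, 2.6876)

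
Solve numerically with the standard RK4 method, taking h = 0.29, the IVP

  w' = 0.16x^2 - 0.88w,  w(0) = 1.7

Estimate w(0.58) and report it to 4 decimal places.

RK4: k1 = f(x_n, w_n); k2 = f(x_n + h/2, w_n + (h/2)·k1); k3 = f(x_n + h/2, w_n + (h/2)·k2); k4 = f(x_n + h, w_n + h·k3); w_{n+1} = w_n + (h/6)·(k1 + 2k2 + 2k3 + k4).
x=0.000000, w=1.700000:
  k1 = f(0.000000, 1.700000) = -1.496000
  k2 = f(0.145000, 1.483080) = -1.301746
  k3 = f(0.145000, 1.511247) = -1.326533
  k4 = f(0.290000, 1.315305) = -1.144013
  w ← 1.700000 + (0.29/6)·(k1 + 2k2 + 2k3 + k4) = 1.318332
x=0.290000, w=1.318332:
  k1 = f(0.290000, 1.318332) = -1.146676
  k2 = f(0.435000, 1.152064) = -0.983541
  k3 = f(0.435000, 1.175719) = -1.004357
  k4 = f(0.580000, 1.027069) = -0.849997
  w ← 1.318332 + (0.29/6)·(k1 + 2k2 + 2k3 + k4) = 1.029663
w(0.58) ≈ 1.0297

1.0297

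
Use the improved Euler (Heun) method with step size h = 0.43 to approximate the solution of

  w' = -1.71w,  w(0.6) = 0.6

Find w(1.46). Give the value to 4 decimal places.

Heun: k1 = f(s_n, w_n); k2 = f(s_n + h, w_n + h·k1); w_{n+1} = w_n + (h/2)·(k1 + k2).
s=0.600000, w=0.600000:
  k1 = f(0.600000, 0.600000) = -1.026000
  k2 = f(1.030000, 0.158820) = -0.271582
  w ← 0.600000 + (0.43/2)·(-1.026000 + (-0.271582)) = 0.321020
s=1.030000, w=0.321020:
  k1 = f(1.030000, 0.321020) = -0.548944
  k2 = f(1.460000, 0.084974) = -0.145305
  w ← 0.321020 + (0.43/2)·(-0.548944 + (-0.145305)) = 0.171756
w(1.46) ≈ 0.1718

0.1718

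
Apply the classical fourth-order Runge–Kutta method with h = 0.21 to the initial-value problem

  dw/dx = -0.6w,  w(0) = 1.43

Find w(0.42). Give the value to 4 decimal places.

1.1115

RK4: k1 = f(x_n, w_n); k2 = f(x_n + h/2, w_n + (h/2)·k1); k3 = f(x_n + h/2, w_n + (h/2)·k2); k4 = f(x_n + h, w_n + h·k3); w_{n+1} = w_n + (h/6)·(k1 + 2k2 + 2k3 + k4).
x=0.000000, w=1.430000:
  k1 = f(0.000000, 1.430000) = -0.858000
  k2 = f(0.105000, 1.339910) = -0.803946
  k3 = f(0.105000, 1.345586) = -0.807351
  k4 = f(0.210000, 1.260456) = -0.756274
  w ← 1.430000 + (0.21/6)·(k1 + 2k2 + 2k3 + k4) = 1.260710
x=0.210000, w=1.260710:
  k1 = f(0.210000, 1.260710) = -0.756426
  k2 = f(0.315000, 1.181285) = -0.708771
  k3 = f(0.315000, 1.186289) = -0.711773
  k4 = f(0.420000, 1.111237) = -0.666742
  w ← 1.260710 + (0.21/6)·(k1 + 2k2 + 2k3 + k4) = 1.111461
w(0.42) ≈ 1.1115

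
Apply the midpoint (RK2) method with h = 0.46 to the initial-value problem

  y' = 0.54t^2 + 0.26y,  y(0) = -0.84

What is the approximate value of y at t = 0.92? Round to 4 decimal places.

-0.9302

Midpoint: k1 = f(t_n, y_n); k2 = f(t_n + h/2, y_n + (h/2)·k1); y_{n+1} = y_n + h·k2.
t=0.000000, y=-0.840000:
  k1 = f(0.000000, -0.840000) = -0.218400
  k2 = f(0.230000, -0.890232) = -0.202894
  y ← -0.840000 + 0.46·(-0.202894) = -0.933331
t=0.460000, y=-0.933331:
  k1 = f(0.460000, -0.933331) = -0.128402
  k2 = f(0.690000, -0.962864) = 0.006749
  y ← -0.933331 + 0.46·0.006749 = -0.930227
y(0.92) ≈ -0.9302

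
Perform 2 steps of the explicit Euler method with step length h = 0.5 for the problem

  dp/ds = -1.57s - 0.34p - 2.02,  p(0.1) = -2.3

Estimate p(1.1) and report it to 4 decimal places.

-3.9689

Euler: p_{n+1} = p_n + h·f(s_n, p_n).
s=0.100000, p=-2.300000: f=-1.395000 → p ← -2.300000 + 0.5·(-1.395000) = -2.997500
s=0.600000, p=-2.997500: f=-1.942850 → p ← -2.997500 + 0.5·(-1.942850) = -3.968925
p(1.1) ≈ -3.9689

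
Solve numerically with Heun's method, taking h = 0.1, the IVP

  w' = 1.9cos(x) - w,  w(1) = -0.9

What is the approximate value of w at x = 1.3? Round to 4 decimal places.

-0.4713

Heun: k1 = f(x_n, w_n); k2 = f(x_n + h, w_n + h·k1); w_{n+1} = w_n + (h/2)·(k1 + k2).
x=1.000000, w=-0.900000:
  k1 = f(1.000000, -0.900000) = 1.926574
  k2 = f(1.100000, -0.707343) = 1.569175
  w ← -0.900000 + (0.1/2)·(1.926574 + 1.569175) = -0.725213
x=1.100000, w=-0.725213:
  k1 = f(1.100000, -0.725213) = 1.587045
  k2 = f(1.200000, -0.566508) = 1.254988
  w ← -0.725213 + (0.1/2)·(1.587045 + 1.254988) = -0.583111
x=1.200000, w=-0.583111:
  k1 = f(1.200000, -0.583111) = 1.271591
  k2 = f(1.300000, -0.455952) = 0.964200
  w ← -0.583111 + (0.1/2)·(1.271591 + 0.964200) = -0.471321
w(1.3) ≈ -0.4713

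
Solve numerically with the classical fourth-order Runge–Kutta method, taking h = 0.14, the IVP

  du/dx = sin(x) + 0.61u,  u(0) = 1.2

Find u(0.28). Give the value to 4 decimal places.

RK4: k1 = f(x_n, u_n); k2 = f(x_n + h/2, u_n + (h/2)·k1); k3 = f(x_n + h/2, u_n + (h/2)·k2); k4 = f(x_n + h, u_n + h·k3); u_{n+1} = u_n + (h/6)·(k1 + 2k2 + 2k3 + k4).
x=0.000000, u=1.200000:
  k1 = f(0.000000, 1.200000) = 0.732000
  k2 = f(0.070000, 1.251240) = 0.833199
  k3 = f(0.070000, 1.258324) = 0.837520
  k4 = f(0.140000, 1.317253) = 0.943067
  u ← 1.200000 + (0.14/6)·(k1 + 2k2 + 2k3 + k4) = 1.317052
x=0.140000, u=1.317052:
  k1 = f(0.140000, 1.317052) = 0.942945
  k2 = f(0.210000, 1.383058) = 1.052125
  k3 = f(0.210000, 1.390701) = 1.056787
  k4 = f(0.280000, 1.465002) = 1.170007
  u ← 1.317052 + (0.14/6)·(k1 + 2k2 + 2k3 + k4) = 1.464770
u(0.28) ≈ 1.4648

1.4648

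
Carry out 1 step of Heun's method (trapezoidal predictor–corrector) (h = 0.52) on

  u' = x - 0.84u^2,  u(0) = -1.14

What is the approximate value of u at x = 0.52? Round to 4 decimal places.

Heun: k1 = f(x_n, u_n); k2 = f(x_n + h, u_n + h·k1); u_{n+1} = u_n + (h/2)·(k1 + k2).
x=0.000000, u=-1.140000:
  k1 = f(0.000000, -1.140000) = -1.091664
  k2 = f(0.520000, -1.707665) = -1.929541
  u ← -1.140000 + (0.52/2)·(-1.091664 + (-1.929541)) = -1.925513
u(0.52) ≈ -1.9255

-1.9255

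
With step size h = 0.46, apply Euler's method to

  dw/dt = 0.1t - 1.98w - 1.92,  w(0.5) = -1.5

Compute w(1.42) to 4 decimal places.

Euler: w_{n+1} = w_n + h·f(t_n, w_n).
t=0.500000, w=-1.500000: f=1.100000 → w ← -1.500000 + 0.46·1.100000 = -0.994000
t=0.960000, w=-0.994000: f=0.144120 → w ← -0.994000 + 0.46·0.144120 = -0.927705
w(1.42) ≈ -0.9277

-0.9277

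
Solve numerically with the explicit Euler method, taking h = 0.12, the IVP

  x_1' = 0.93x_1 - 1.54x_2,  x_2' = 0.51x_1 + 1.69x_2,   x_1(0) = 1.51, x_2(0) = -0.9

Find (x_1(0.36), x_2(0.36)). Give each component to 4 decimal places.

2.6822, -1.1599

Euler on (x_1,x_2): x_1_{n+1} = x_1_n + h·x_1', x_2_{n+1} = x_2_n + h·x_2'.
0.000000: (1.510000, -0.900000); f=(2.790300, -0.750900) → (1.844836, -0.990108)
0.120000: (1.844836, -0.990108); f=(3.240464, -0.732416) → (2.233692, -1.077998)
0.240000: (2.233692, -1.077998); f=(3.737450, -0.682634) → (2.682186, -1.159914)
(x_1(0.36), x_2(0.36)) ≈ (2.6822, -1.1599)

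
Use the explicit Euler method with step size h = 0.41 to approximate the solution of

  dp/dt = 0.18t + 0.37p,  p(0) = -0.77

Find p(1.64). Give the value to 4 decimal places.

-1.1541

Euler: p_{n+1} = p_n + h·f(t_n, p_n).
t=0.000000, p=-0.770000: f=-0.284900 → p ← -0.770000 + 0.41·(-0.284900) = -0.886809
t=0.410000, p=-0.886809: f=-0.254319 → p ← -0.886809 + 0.41·(-0.254319) = -0.991080
t=0.820000, p=-0.991080: f=-0.219100 → p ← -0.991080 + 0.41·(-0.219100) = -1.080911
t=1.230000, p=-1.080911: f=-0.178537 → p ← -1.080911 + 0.41·(-0.178537) = -1.154111
p(1.64) ≈ -1.1541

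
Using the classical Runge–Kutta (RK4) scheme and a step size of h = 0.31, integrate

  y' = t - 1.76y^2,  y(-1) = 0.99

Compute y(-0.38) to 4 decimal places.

0.2299

RK4: k1 = f(t_n, y_n); k2 = f(t_n + h/2, y_n + (h/2)·k1); k3 = f(t_n + h/2, y_n + (h/2)·k2); k4 = f(t_n + h, y_n + h·k3); y_{n+1} = y_n + (h/6)·(k1 + 2k2 + 2k3 + k4).
t=-1.000000, y=0.990000:
  k1 = f(-1.000000, 0.990000) = -2.724976
  k2 = f(-0.845000, 0.567629) = -1.412076
  k3 = f(-0.845000, 0.771128) = -1.891564
  k4 = f(-0.690000, 0.403615) = -0.976713
  y ← 0.990000 + (0.31/6)·(k1 + 2k2 + 2k3 + k4) = 0.457370
t=-0.690000, y=0.457370:
  k1 = f(-0.690000, 0.457370) = -1.058170
  k2 = f(-0.535000, 0.293354) = -0.686459
  k3 = f(-0.535000, 0.350969) = -0.751795
  k4 = f(-0.380000, 0.224313) = -0.468557
  y ← 0.457370 + (0.31/6)·(k1 + 2k2 + 2k3 + k4) = 0.229869
y(-0.38) ≈ 0.2299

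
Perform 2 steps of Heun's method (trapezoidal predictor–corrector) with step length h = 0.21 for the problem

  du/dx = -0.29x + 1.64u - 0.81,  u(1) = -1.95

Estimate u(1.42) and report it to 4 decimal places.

Heun: k1 = f(x_n, u_n); k2 = f(x_n + h, u_n + h·k1); u_{n+1} = u_n + (h/2)·(k1 + k2).
x=1.000000, u=-1.950000:
  k1 = f(1.000000, -1.950000) = -4.298000
  k2 = f(1.210000, -2.852580) = -5.839131
  u ← -1.950000 + (0.21/2)·(-4.298000 + (-5.839131)) = -3.014399
x=1.210000, u=-3.014399:
  k1 = f(1.210000, -3.014399) = -6.104514
  k2 = f(1.420000, -4.296347) = -8.267809
  u ← -3.014399 + (0.21/2)·(-6.104514 + (-8.267809)) = -4.523493
u(1.42) ≈ -4.5235

-4.5235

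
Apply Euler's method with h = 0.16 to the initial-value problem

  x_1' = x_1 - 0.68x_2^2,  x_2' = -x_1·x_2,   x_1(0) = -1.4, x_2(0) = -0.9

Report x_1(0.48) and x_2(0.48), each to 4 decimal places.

Euler on (x_1,x_2): x_1_{n+1} = x_1_n + h·x_1', x_2_{n+1} = x_2_n + h·x_2'.
0.000000: (-1.400000, -0.900000); f=(-1.950800, -1.260000) → (-1.712128, -1.101600)
0.160000: (-1.712128, -1.101600); f=(-2.537323, -1.886080) → (-2.118100, -1.403373)
0.320000: (-2.118100, -1.403373); f=(-3.457329, -2.972484) → (-2.671272, -1.878970)
(x_1(0.48), x_2(0.48)) ≈ (-2.6713, -1.8790)

-2.6713, -1.8790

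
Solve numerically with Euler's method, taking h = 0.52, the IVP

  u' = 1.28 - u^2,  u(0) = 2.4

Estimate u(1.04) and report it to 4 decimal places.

Euler: u_{n+1} = u_n + h·f(t_n, u_n).
t=0.000000, u=2.400000: f=-4.480000 → u ← 2.400000 + 0.52·(-4.480000) = 0.070400
t=0.520000, u=0.070400: f=1.275044 → u ← 0.070400 + 0.52·1.275044 = 0.733423
u(1.04) ≈ 0.7334

0.7334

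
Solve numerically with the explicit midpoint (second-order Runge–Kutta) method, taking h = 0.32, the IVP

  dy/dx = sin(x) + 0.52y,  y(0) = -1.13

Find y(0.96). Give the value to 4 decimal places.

-1.3570

Midpoint: k1 = f(x_n, y_n); k2 = f(x_n + h/2, y_n + (h/2)·k1); y_{n+1} = y_n + h·k2.
x=0.000000, y=-1.130000:
  k1 = f(0.000000, -1.130000) = -0.587600
  k2 = f(0.160000, -1.224016) = -0.477170
  y ← -1.130000 + 0.32·(-0.477170) = -1.282694
x=0.320000, y=-1.282694:
  k1 = f(0.320000, -1.282694) = -0.352435
  k2 = f(0.480000, -1.339084) = -0.234544
  y ← -1.282694 + 0.32·(-0.234544) = -1.357749
x=0.640000, y=-1.357749:
  k1 = f(0.640000, -1.357749) = -0.108834
  k2 = f(0.800000, -1.375162) = 0.002272
  y ← -1.357749 + 0.32·0.002272 = -1.357022
y(0.96) ≈ -1.3570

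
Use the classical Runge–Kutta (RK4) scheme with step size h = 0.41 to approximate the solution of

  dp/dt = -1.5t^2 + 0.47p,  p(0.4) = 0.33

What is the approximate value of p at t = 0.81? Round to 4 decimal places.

0.1478

RK4: k1 = f(t_n, p_n); k2 = f(t_n + h/2, p_n + (h/2)·k1); k3 = f(t_n + h/2, p_n + (h/2)·k2); k4 = f(t_n + h, p_n + h·k3); p_{n+1} = p_n + (h/6)·(k1 + 2k2 + 2k3 + k4).
t=0.400000, p=0.330000:
  k1 = f(0.400000, 0.330000) = -0.084900
  k2 = f(0.605000, 0.312596) = -0.402118
  k3 = f(0.605000, 0.247566) = -0.432682
  k4 = f(0.810000, 0.152601) = -0.912428
  p ← 0.330000 + (0.41/6)·(k1 + 2k2 + 2k3 + k4) = 0.147760
p(0.81) ≈ 0.1478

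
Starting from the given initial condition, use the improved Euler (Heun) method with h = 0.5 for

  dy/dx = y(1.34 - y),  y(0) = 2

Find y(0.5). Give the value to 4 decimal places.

Heun: k1 = f(x_n, y_n); k2 = f(x_n + h, y_n + h·k1); y_{n+1} = y_n + (h/2)·(k1 + k2).
x=0.000000, y=2.000000:
  k1 = f(0.000000, 2.000000) = -1.320000
  k2 = f(0.500000, 1.340000) = 0.000000
  y ← 2.000000 + (0.5/2)·(-1.320000 + 0.000000) = 1.670000
y(0.5) ≈ 1.6700

1.6700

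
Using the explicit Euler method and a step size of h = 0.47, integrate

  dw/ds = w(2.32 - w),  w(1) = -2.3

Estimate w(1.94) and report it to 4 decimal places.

-40.2545

Euler: w_{n+1} = w_n + h·f(s_n, w_n).
s=1.000000, w=-2.300000: f=-10.626000 → w ← -2.300000 + 0.47·(-10.626000) = -7.294220
s=1.470000, w=-7.294220: f=-70.128236 → w ← -7.294220 + 0.47·(-70.128236) = -40.254491
w(1.94) ≈ -40.2545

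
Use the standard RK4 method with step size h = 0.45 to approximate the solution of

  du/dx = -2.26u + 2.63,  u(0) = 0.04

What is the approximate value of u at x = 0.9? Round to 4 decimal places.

1.0104

RK4: k1 = f(x_n, u_n); k2 = f(x_n + h/2, u_n + (h/2)·k1); k3 = f(x_n + h/2, u_n + (h/2)·k2); k4 = f(x_n + h, u_n + h·k3); u_{n+1} = u_n + (h/6)·(k1 + 2k2 + 2k3 + k4).
x=0.000000, u=0.040000:
  k1 = f(0.000000, 0.040000) = 2.539600
  k2 = f(0.225000, 0.611410) = 1.248213
  k3 = f(0.225000, 0.320848) = 1.904883
  k4 = f(0.450000, 0.897198) = 0.602333
  u ← 0.040000 + (0.45/6)·(k1 + 2k2 + 2k3 + k4) = 0.748610
x=0.450000, u=0.748610:
  k1 = f(0.450000, 0.748610) = 0.938142
  k2 = f(0.675000, 0.959692) = 0.461097
  k3 = f(0.675000, 0.852356) = 0.703675
  k4 = f(0.900000, 1.065263) = 0.222505
  u ← 0.748610 + (0.45/6)·(k1 + 2k2 + 2k3 + k4) = 1.010374
u(0.9) ≈ 1.0104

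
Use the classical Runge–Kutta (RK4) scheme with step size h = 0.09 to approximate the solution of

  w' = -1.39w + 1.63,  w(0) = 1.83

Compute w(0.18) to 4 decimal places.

1.6845

RK4: k1 = f(s_n, w_n); k2 = f(s_n + h/2, w_n + (h/2)·k1); k3 = f(s_n + h/2, w_n + (h/2)·k2); k4 = f(s_n + h, w_n + h·k3); w_{n+1} = w_n + (h/6)·(k1 + 2k2 + 2k3 + k4).
s=0.000000, w=1.830000:
  k1 = f(0.000000, 1.830000) = -0.913700
  k2 = f(0.045000, 1.788884) = -0.856548
  k3 = f(0.045000, 1.791455) = -0.860123
  k4 = f(0.090000, 1.752589) = -0.806099
  w ← 1.830000 + (0.09/6)·(k1 + 2k2 + 2k3 + k4) = 1.752703
s=0.090000, w=1.752703:
  k1 = f(0.090000, 1.752703) = -0.806257
  k2 = f(0.135000, 1.716421) = -0.755826
  k3 = f(0.135000, 1.718691) = -0.758980
  k4 = f(0.180000, 1.684395) = -0.711309
  w ← 1.752703 + (0.09/6)·(k1 + 2k2 + 2k3 + k4) = 1.684495
w(0.18) ≈ 1.6845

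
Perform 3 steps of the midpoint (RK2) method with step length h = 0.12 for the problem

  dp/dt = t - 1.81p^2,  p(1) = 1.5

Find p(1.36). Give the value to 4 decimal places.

Midpoint: k1 = f(t_n, p_n); k2 = f(t_n + h/2, p_n + (h/2)·k1); p_{n+1} = p_n + h·k2.
t=1.000000, p=1.500000:
  k1 = f(1.000000, 1.500000) = -3.072500
  k2 = f(1.060000, 1.315650) = -2.072992
  p ← 1.500000 + 0.12·(-2.072992) = 1.251241
t=1.120000, p=1.251241:
  k1 = f(1.120000, 1.251241) = -1.713743
  k2 = f(1.180000, 1.148416) = -1.207137
  p ← 1.251241 + 0.12·(-1.207137) = 1.106385
t=1.240000, p=1.106385:
  k1 = f(1.240000, 1.106385) = -0.975597
  k2 = f(1.300000, 1.047849) = -0.687356
  p ← 1.106385 + 0.12·(-0.687356) = 1.023902
p(1.36) ≈ 1.0239

1.0239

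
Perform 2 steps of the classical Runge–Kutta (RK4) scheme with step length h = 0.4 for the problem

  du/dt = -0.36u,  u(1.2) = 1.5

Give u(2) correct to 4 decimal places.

RK4: k1 = f(t_n, u_n); k2 = f(t_n + h/2, u_n + (h/2)·k1); k3 = f(t_n + h/2, u_n + (h/2)·k2); k4 = f(t_n + h, u_n + h·k3); u_{n+1} = u_n + (h/6)·(k1 + 2k2 + 2k3 + k4).
t=1.200000, u=1.500000:
  k1 = f(1.200000, 1.500000) = -0.540000
  k2 = f(1.400000, 1.392000) = -0.501120
  k3 = f(1.400000, 1.399776) = -0.503919
  k4 = f(1.600000, 1.298432) = -0.467436
  u ← 1.500000 + (0.4/6)·(k1 + 2k2 + 2k3 + k4) = 1.298832
t=1.600000, u=1.298832:
  k1 = f(1.600000, 1.298832) = -0.467580
  k2 = f(1.800000, 1.205316) = -0.433914
  k3 = f(1.800000, 1.212050) = -0.436338
  k4 = f(2.000000, 1.124297) = -0.404747
  u ← 1.298832 + (0.4/6)·(k1 + 2k2 + 2k3 + k4) = 1.124644
u(2) ≈ 1.1246

1.1246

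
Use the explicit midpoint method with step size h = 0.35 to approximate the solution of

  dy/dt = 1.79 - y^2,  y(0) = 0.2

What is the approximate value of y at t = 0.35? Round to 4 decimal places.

0.7368

Midpoint: k1 = f(t_n, y_n); k2 = f(t_n + h/2, y_n + (h/2)·k1); y_{n+1} = y_n + h·k2.
t=0.000000, y=0.200000:
  k1 = f(0.000000, 0.200000) = 1.750000
  k2 = f(0.175000, 0.506250) = 1.533711
  y ← 0.200000 + 0.35·1.533711 = 0.736799
y(0.35) ≈ 0.7368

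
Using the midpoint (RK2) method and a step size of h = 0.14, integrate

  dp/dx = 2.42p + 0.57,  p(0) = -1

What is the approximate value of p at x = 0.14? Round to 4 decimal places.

-1.3029

Midpoint: k1 = f(x_n, p_n); k2 = f(x_n + h/2, p_n + (h/2)·k1); p_{n+1} = p_n + h·k2.
x=0.000000, p=-1.000000:
  k1 = f(0.000000, -1.000000) = -1.850000
  k2 = f(0.070000, -1.129500) = -2.163390
  p ← -1.000000 + 0.14·(-2.163390) = -1.302875
p(0.14) ≈ -1.3029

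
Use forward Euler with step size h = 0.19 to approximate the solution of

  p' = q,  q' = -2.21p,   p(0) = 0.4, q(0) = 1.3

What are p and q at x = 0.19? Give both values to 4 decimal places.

Euler on (p,q): p_{n+1} = p_n + h·p', q_{n+1} = q_n + h·q'.
0.000000: (0.400000, 1.300000); f=(1.300000, -0.884000) → (0.647000, 1.132040)
(p(0.19), q(0.19)) ≈ (0.6470, 1.1320)

0.6470, 1.1320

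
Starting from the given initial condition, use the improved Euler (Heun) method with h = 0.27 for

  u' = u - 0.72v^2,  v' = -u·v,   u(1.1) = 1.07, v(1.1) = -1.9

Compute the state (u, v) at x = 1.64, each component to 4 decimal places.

Heun on (u,v): k1 = f(x_n, state_n); k2 = f(x_n + h, state_n + h·k1); state_{n+1} = state_n + (h/2)·(k1 + k2).
1.100000: (1.070000, -1.900000)
  k1 = (-1.529200, 2.033000)
  predictor → (0.657116, -1.351090)
  k2 = (-0.657204, 0.887823)
  → (0.774835, -1.505689)
1.370000: (0.774835, -1.505689)
  k1 = (-0.857476, 1.166661)
  predictor → (0.543317, -1.190690)
  k2 = (-0.477458, 0.646922)
  → (0.594619, -1.260855)
(u(1.64), v(1.64)) ≈ (0.5946, -1.2609)

0.5946, -1.2609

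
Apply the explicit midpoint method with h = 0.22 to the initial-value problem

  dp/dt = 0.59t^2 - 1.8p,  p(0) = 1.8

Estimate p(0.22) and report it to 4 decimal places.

1.2299

Midpoint: k1 = f(t_n, p_n); k2 = f(t_n + h/2, p_n + (h/2)·k1); p_{n+1} = p_n + h·k2.
t=0.000000, p=1.800000:
  k1 = f(0.000000, 1.800000) = -3.240000
  k2 = f(0.110000, 1.443600) = -2.591341
  p ← 1.800000 + 0.22·(-2.591341) = 1.229905
p(0.22) ≈ 1.2299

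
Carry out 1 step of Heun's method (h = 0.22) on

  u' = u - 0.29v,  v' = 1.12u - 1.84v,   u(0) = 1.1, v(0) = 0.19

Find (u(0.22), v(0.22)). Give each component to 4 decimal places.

1.3490, 0.3732

Heun on (u,v): k1 = f(t_n, state_n); k2 = f(t_n + h, state_n + h·k1); state_{n+1} = state_n + (h/2)·(k1 + k2).
0.000000: (1.100000, 0.190000)
  k1 = (1.044900, 0.882400)
  predictor → (1.329878, 0.384128)
  k2 = (1.218481, 0.782668)
  → (1.348972, 0.373157)
(u(0.22), v(0.22)) ≈ (1.3490, 0.3732)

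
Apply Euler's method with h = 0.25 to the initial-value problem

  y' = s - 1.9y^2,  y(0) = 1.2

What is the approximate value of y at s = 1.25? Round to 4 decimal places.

0.6601

Euler: y_{n+1} = y_n + h·f(s_n, y_n).
s=0.000000, y=1.200000: f=-2.736000 → y ← 1.200000 + 0.25·(-2.736000) = 0.516000
s=0.250000, y=0.516000: f=-0.255886 → y ← 0.516000 + 0.25·(-0.255886) = 0.452028
s=0.500000, y=0.452028: f=0.111774 → y ← 0.452028 + 0.25·0.111774 = 0.479972
s=0.750000, y=0.479972: f=0.312291 → y ← 0.479972 + 0.25·0.312291 = 0.558045
s=1.000000, y=0.558045: f=0.408314 → y ← 0.558045 + 0.25·0.408314 = 0.660123
y(1.25) ≈ 0.6601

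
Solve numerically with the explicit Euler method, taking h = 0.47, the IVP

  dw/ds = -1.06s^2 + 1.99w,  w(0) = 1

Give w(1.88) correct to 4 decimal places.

Euler: w_{n+1} = w_n + h·f(s_n, w_n).
s=0.000000, w=1.000000: f=1.990000 → w ← 1.000000 + 0.47·1.990000 = 1.935300
s=0.470000, w=1.935300: f=3.617093 → w ← 1.935300 + 0.47·3.617093 = 3.635334
s=0.940000, w=3.635334: f=6.297698 → w ← 3.635334 + 0.47·6.297698 = 6.595252
s=1.410000, w=6.595252: f=11.017165 → w ← 6.595252 + 0.47·11.017165 = 11.773319
w(1.88) ≈ 11.7733

11.7733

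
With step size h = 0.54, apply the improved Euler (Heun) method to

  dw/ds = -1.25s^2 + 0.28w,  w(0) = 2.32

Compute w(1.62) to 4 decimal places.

Heun: k1 = f(s_n, w_n); k2 = f(s_n + h, w_n + h·k1); w_{n+1} = w_n + (h/2)·(k1 + k2).
s=0.000000, w=2.320000:
  k1 = f(0.000000, 2.320000) = 0.649600
  k2 = f(0.540000, 2.670784) = 0.383320
  w ← 2.320000 + (0.54/2)·(0.649600 + 0.383320) = 2.598888
s=0.540000, w=2.598888:
  k1 = f(0.540000, 2.598888) = 0.363189
  k2 = f(1.080000, 2.795010) = -0.675397
  w ← 2.598888 + (0.54/2)·(0.363189 + (-0.675397)) = 2.514592
s=1.080000, w=2.514592:
  k1 = f(1.080000, 2.514592) = -0.753914
  k2 = f(1.620000, 2.107478) = -2.690406
  w ← 2.514592 + (0.54/2)·(-0.753914 + (-2.690406)) = 1.584626
w(1.62) ≈ 1.5846

1.5846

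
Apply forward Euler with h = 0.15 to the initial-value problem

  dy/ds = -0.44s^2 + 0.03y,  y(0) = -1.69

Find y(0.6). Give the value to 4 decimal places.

Euler: y_{n+1} = y_n + h·f(s_n, y_n).
s=0.000000, y=-1.690000: f=-0.050700 → y ← -1.690000 + 0.15·(-0.050700) = -1.697605
s=0.150000, y=-1.697605: f=-0.060828 → y ← -1.697605 + 0.15·(-0.060828) = -1.706729
s=0.300000, y=-1.706729: f=-0.090802 → y ← -1.706729 + 0.15·(-0.090802) = -1.720350
s=0.450000, y=-1.720350: f=-0.140710 → y ← -1.720350 + 0.15·(-0.140710) = -1.741456
y(0.6) ≈ -1.7415

-1.7415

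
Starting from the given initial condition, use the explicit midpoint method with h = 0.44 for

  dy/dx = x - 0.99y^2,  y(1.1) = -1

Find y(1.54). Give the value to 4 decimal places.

-0.8340

Midpoint: k1 = f(x_n, y_n); k2 = f(x_n + h/2, y_n + (h/2)·k1); y_{n+1} = y_n + h·k2.
x=1.100000, y=-1.000000:
  k1 = f(1.100000, -1.000000) = 0.110000
  k2 = f(1.320000, -0.975800) = 0.377336
  y ← -1.000000 + 0.44·0.377336 = -0.833972
y(1.54) ≈ -0.8340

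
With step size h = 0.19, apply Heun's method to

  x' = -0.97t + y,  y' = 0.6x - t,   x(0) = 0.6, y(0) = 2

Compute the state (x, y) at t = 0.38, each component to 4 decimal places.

1.3172, 2.1488

Heun on (x,y): k1 = f(t_n, state_n); k2 = f(t_n + h, state_n + h·k1); state_{n+1} = state_n + (h/2)·(k1 + k2).
0.000000: (0.600000, 2.000000)
  k1 = (2.000000, 0.360000)
  predictor → (0.980000, 2.068400)
  k2 = (1.884100, 0.398000)
  → (0.968989, 2.072010)
0.190000: (0.968989, 2.072010)
  k1 = (1.887710, 0.391394)
  predictor → (1.327654, 2.146375)
  k2 = (1.777775, 0.416593)
  → (1.317211, 2.148769)
(x(0.38), y(0.38)) ≈ (1.3172, 2.1488)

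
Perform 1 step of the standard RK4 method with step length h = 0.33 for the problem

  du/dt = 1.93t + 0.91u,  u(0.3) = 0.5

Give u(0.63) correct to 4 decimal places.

RK4: k1 = f(t_n, u_n); k2 = f(t_n + h/2, u_n + (h/2)·k1); k3 = f(t_n + h/2, u_n + (h/2)·k2); k4 = f(t_n + h, u_n + h·k3); u_{n+1} = u_n + (h/6)·(k1 + 2k2 + 2k3 + k4).
t=0.300000, u=0.500000:
  k1 = f(0.300000, 0.500000) = 1.034000
  k2 = f(0.465000, 0.670610) = 1.507705
  k3 = f(0.465000, 0.748771) = 1.578832
  k4 = f(0.630000, 1.021015) = 2.145023
  u ← 0.500000 + (0.33/6)·(k1 + 2k2 + 2k3 + k4) = 1.014365
u(0.63) ≈ 1.0144

1.0144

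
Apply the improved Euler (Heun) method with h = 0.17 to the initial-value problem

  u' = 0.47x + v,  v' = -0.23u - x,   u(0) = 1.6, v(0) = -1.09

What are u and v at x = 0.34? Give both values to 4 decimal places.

1.2316, -1.2585

Heun on (u,v): k1 = f(x_n, state_n); k2 = f(x_n + h, state_n + h·k1); state_{n+1} = state_n + (h/2)·(k1 + k2).
0.000000: (1.600000, -1.090000)
  k1 = (-1.090000, -0.368000)
  predictor → (1.414700, -1.152560)
  k2 = (-1.072660, -0.495381)
  → (1.416174, -1.163387)
0.170000: (1.416174, -1.163387)
  k1 = (-1.083487, -0.495720)
  predictor → (1.231981, -1.247660)
  k2 = (-1.087860, -0.623356)
  → (1.231609, -1.258509)
(u(0.34), v(0.34)) ≈ (1.2316, -1.2585)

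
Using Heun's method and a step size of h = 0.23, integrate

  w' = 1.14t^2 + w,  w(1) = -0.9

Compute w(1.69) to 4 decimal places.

Heun: k1 = f(t_n, w_n); k2 = f(t_n + h, w_n + h·k1); w_{n+1} = w_n + (h/2)·(k1 + k2).
t=1.000000, w=-0.900000:
  k1 = f(1.000000, -0.900000) = 0.240000
  k2 = f(1.230000, -0.844800) = 0.879906
  w ← -0.900000 + (0.23/2)·(0.240000 + 0.879906) = -0.771211
t=1.230000, w=-0.771211:
  k1 = f(1.230000, -0.771211) = 0.953495
  k2 = f(1.460000, -0.551907) = 1.878117
  w ← -0.771211 + (0.23/2)·(0.953495 + 1.878117) = -0.445575
t=1.460000, w=-0.445575:
  k1 = f(1.460000, -0.445575) = 1.984449
  k2 = f(1.690000, 0.010848) = 3.266802
  w ← -0.445575 + (0.23/2)·(1.984449 + 3.266802) = 0.158318
w(1.69) ≈ 0.1583

0.1583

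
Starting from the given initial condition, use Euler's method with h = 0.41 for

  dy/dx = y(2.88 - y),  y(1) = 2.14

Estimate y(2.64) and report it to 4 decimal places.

2.8804

Euler: y_{n+1} = y_n + h·f(x_n, y_n).
x=1.000000, y=2.140000: f=1.583600 → y ← 2.140000 + 0.41·1.583600 = 2.789276
x=1.410000, y=2.789276: f=0.253054 → y ← 2.789276 + 0.41·0.253054 = 2.893028
x=1.820000, y=2.893028: f=-0.037691 → y ← 2.893028 + 0.41·(-0.037691) = 2.877575
x=2.230000, y=2.877575: f=0.006978 → y ← 2.877575 + 0.41·0.006978 = 2.880436
y(2.64) ≈ 2.8804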